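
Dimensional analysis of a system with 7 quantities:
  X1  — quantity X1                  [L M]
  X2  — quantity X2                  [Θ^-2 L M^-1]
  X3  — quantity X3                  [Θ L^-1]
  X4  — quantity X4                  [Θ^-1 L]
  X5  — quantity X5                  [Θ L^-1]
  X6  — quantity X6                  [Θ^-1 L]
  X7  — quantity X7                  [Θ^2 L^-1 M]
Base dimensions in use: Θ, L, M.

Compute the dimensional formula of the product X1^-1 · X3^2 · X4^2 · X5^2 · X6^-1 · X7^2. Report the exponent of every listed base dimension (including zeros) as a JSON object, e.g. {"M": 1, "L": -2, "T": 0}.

Exponent matrix [Θ,L,M] × [X1,X2,X3,X4,X5,X6,X7]:
  Θ: [ 0 -2  1 -1  1 -1  2]
  L: [ 1  1 -1  1 -1  1 -1]
  M: [ 1 -1  0  0  0  0  1]
  [Θ]: (-1)·0+(2)·1+(2)·-1+(2)·1+(-1)·-1+(2)·2 = 7
  [L]: (-1)·1+(2)·-1+(2)·1+(2)·-1+(-1)·1+(2)·-1 = -6
  [M]: (-1)·1+(2)·0+(2)·0+(2)·0+(-1)·0+(2)·1 = 1
⇒ Θ^7 L^-6 M

{"Θ": 7, "L": -6, "M": 1}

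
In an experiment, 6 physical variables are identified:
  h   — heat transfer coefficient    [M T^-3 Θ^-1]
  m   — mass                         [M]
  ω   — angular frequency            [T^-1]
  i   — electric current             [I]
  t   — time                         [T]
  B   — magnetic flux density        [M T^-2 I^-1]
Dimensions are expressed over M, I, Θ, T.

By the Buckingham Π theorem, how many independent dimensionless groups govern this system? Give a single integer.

2

Exponent matrix [M,I,Θ,T] × [h,m,ω,i,t,B]:
  M: [ 1  1  0  0  0  1]
  I: [ 0  0  0  1  0 -1]
  Θ: [-1  0  0  0  0  0]
  T: [-3  0 -1  0  1 -2]
Echelon form has 4 nonzero rows (pivots: h,m,ω,i)
Π count = n − r = 6 − 4 = 2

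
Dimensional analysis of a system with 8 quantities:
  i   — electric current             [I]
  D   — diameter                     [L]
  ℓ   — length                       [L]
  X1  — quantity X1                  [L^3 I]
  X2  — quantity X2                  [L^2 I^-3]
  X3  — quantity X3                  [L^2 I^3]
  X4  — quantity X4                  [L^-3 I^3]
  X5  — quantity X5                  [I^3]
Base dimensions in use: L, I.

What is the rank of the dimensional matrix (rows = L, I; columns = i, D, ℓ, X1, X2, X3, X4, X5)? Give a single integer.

Exponent matrix [L,I] × [i,D,ℓ,X1,X2,X3,X4,X5]:
  L: [ 0  1  1  3  2  2 -3  0]
  I: [ 1  0  0  1 -3  3  3  3]
RREF → pivots at {i,D} ⇒ r = 2

2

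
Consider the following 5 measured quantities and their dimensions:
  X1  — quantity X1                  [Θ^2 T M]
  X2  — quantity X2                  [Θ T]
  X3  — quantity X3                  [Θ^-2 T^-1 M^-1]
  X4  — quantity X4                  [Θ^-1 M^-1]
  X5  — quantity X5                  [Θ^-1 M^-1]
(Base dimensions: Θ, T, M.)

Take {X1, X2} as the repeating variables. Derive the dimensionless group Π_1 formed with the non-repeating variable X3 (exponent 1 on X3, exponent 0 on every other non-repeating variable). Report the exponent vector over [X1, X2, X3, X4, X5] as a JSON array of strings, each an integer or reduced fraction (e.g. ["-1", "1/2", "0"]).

Exponent matrix [Θ,T,M] × [X1,X2,X3,X4,X5]:
  Θ: [ 2  1 -2 -1 -1]
  T: [ 1  1 -1  0  0]
  M: [ 1  0 -1 -1 -1]
Row reduction gives pivot columns X1,X2; rank = 2
Repeat: X1,X2; free: X3,X4,X5
RREF:
  r0: [   1    0   -1   -1   -1]
  r1: [   0    1    0    1    1]
  r2: [   0    0    0    0    0]
Fix exponent of X3 at 1, X4 at 0, X5 at 0; solve each RREF row for its pivot's exponent:
  r0: exp(X1) + (-1)·1 = 0 ⇒ exp(X1) = 1
  r1: exp(X2) + (0)·1 = 0 ⇒ exp(X2) = 0
Π_1 = X1 · X3

["1", "0", "1", "0", "0"]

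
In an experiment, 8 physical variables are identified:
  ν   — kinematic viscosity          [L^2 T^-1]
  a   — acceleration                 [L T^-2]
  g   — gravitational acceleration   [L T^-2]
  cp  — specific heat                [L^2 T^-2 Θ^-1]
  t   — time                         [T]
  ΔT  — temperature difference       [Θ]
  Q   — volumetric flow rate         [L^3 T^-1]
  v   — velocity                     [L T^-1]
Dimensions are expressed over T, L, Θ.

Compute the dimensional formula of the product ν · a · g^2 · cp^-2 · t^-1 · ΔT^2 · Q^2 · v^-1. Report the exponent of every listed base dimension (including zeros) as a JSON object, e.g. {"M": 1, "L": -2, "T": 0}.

{"T": -5, "L": 6, "Θ": 4}

Exponent matrix [T,L,Θ] × [ν,a,g,cp,t,ΔT,Q,v]:
  T: [-1 -2 -2 -2  1  0 -1 -1]
  L: [ 2  1  1  2  0  0  3  1]
  Θ: [ 0  0  0 -1  0  1  0  0]
  [T]: (1)·-1+(1)·-2+(2)·-2+(-2)·-2+(-1)·1+(2)·0+(2)·-1+(-1)·-1 = -5
  [L]: (1)·2+(1)·1+(2)·1+(-2)·2+(-1)·0+(2)·0+(2)·3+(-1)·1 = 6
  [Θ]: (1)·0+(1)·0+(2)·0+(-2)·-1+(-1)·0+(2)·1+(2)·0+(-1)·0 = 4
⇒ T^-5 L^6 Θ^4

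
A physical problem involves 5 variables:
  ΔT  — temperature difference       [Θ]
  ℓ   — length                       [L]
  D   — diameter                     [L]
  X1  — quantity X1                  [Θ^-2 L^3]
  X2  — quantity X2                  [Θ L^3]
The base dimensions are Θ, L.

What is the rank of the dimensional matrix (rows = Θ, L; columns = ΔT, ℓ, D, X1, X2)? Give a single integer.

Write exponents as rows Θ,L / cols ΔT,ℓ,D,X1,X2:
  Θ: [ 1  0  0 -2  1]
  L: [ 0  1  1  3  3]
Row reduction gives pivot columns ΔT,ℓ; rank = 2

2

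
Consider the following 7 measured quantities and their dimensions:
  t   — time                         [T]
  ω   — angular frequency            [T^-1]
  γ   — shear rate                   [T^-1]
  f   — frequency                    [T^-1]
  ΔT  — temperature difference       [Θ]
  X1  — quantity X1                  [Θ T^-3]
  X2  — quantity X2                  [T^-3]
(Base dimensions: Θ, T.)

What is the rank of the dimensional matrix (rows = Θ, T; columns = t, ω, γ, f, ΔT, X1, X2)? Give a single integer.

2

Dimensional matrix (Θ×T by t×ω×γ×f×ΔT×X1×X2):
  Θ: [ 0  0  0  0  1  1  0]
  T: [ 1 -1 -1 -1  0 -3 -3]
RREF → pivots at {t,ΔT} ⇒ r = 2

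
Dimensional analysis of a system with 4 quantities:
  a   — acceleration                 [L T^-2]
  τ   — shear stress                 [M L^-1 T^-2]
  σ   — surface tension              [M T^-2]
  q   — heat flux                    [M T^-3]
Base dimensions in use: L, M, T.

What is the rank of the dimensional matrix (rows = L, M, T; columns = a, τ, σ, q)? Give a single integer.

Write exponents as rows L,M,T / cols a,τ,σ,q:
  L: [ 1 -1  0  0]
  M: [ 0  1  1  1]
  T: [-2 -2 -2 -3]
Echelon form has 3 nonzero rows (pivots: a,τ,σ)

3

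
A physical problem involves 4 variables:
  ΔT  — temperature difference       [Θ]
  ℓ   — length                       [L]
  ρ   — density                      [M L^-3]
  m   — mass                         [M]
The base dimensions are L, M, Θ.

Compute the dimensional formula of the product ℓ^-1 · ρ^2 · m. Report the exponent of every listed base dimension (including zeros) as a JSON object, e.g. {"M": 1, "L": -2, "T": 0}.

Exponent matrix [L,M,Θ] × [ΔT,ℓ,ρ,m]:
  L: [ 0  1 -3  0]
  M: [ 0  0  1  1]
  Θ: [ 1  0  0  0]
  [L]: (-1)·1+(2)·-3+(1)·0 = -7
  [M]: (-1)·0+(2)·1+(1)·1 = 3
  [Θ]: (-1)·0+(2)·0+(1)·0 = 0
⇒ L^-7 M^3

{"L": -7, "M": 3, "Θ": 0}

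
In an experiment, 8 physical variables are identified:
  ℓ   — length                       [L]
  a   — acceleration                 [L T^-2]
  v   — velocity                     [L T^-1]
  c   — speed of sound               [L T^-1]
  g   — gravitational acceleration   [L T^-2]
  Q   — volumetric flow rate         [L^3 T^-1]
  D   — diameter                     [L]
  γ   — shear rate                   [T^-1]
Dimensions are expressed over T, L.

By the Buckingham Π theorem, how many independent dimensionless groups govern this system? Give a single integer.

6

Exponent matrix [T,L] × [ℓ,a,v,c,g,Q,D,γ]:
  T: [ 0 -2 -1 -1 -2 -1  0 -1]
  L: [ 1  1  1  1  1  3  1  0]
Row reduction gives pivot columns ℓ,a; rank = 2
n=8, r=2 ⇒ 6 dimensionless groups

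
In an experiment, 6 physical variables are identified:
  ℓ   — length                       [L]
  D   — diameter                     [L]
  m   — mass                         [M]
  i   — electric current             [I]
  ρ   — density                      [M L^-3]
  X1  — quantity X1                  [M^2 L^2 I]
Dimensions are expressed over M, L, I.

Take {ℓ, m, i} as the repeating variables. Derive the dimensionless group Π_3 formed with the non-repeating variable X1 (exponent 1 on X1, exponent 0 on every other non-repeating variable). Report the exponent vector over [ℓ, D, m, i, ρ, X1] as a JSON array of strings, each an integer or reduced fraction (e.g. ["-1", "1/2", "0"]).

["-2", "0", "-2", "-1", "0", "1"]

Write exponents as rows M,L,I / cols ℓ,D,m,i,ρ,X1:
  M: [ 0  0  1  0  1  2]
  L: [ 1  1  0  0 -3  2]
  I: [ 0  0  0  1  0  1]
RREF → pivots at {ℓ,m,i} ⇒ r = 3
Pivot set = {ℓ,m,i}, free = {D,ρ,X1}
RREF:
  r0: [   1    1    0    0   -3    2]
  r1: [   0    0    1    0    1    2]
  r2: [   0    0    0    1    0    1]
Fix exponent of X1 at 1, D at 0, ρ at 0; solve each RREF row for its pivot's exponent:
  r0: exp(ℓ) + (2)·1 = 0 ⇒ exp(ℓ) = -2
  r1: exp(m) + (2)·1 = 0 ⇒ exp(m) = -2
  r2: exp(i) + (1)·1 = 0 ⇒ exp(i) = -1
Π_3 = ℓ^-2 · m^-2 · i^-1 · X1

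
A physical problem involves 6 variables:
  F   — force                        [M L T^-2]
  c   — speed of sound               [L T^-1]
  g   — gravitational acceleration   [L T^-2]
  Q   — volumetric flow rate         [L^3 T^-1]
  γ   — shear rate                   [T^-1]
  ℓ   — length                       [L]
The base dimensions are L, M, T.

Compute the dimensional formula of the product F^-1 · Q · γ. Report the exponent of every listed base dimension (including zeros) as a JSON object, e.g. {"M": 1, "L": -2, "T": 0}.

Dimensional matrix (L×M×T by F×c×g×Q×γ×ℓ):
  L: [ 1  1  1  3  0  1]
  M: [ 1  0  0  0  0  0]
  T: [-2 -1 -2 -1 -1  0]
  [L]: (-1)·1+(1)·3+(1)·0 = 2
  [M]: (-1)·1+(1)·0+(1)·0 = -1
  [T]: (-1)·-2+(1)·-1+(1)·-1 = 0
⇒ L^2 M^-1

{"L": 2, "M": -1, "T": 0}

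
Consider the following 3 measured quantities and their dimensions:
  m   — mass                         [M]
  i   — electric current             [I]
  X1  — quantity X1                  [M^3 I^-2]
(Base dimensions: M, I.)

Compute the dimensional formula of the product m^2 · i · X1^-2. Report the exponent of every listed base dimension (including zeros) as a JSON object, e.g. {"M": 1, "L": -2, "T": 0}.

Dimensional matrix (M×I by m×i×X1):
  M: [ 1  0  3]
  I: [ 0  1 -2]
  [M]: (2)·1+(1)·0+(-2)·3 = -4
  [I]: (2)·0+(1)·1+(-2)·-2 = 5
⇒ M^-4 I^5

{"M": -4, "I": 5}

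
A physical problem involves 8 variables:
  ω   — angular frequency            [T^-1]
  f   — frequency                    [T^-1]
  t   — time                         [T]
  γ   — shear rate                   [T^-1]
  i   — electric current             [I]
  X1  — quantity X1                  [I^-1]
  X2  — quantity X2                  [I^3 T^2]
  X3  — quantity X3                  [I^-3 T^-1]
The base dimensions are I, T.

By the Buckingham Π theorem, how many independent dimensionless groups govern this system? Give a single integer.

6

Write exponents as rows I,T / cols ω,f,t,γ,i,X1,X2,X3:
  I: [ 0  0  0  0  1 -1  3 -3]
  T: [-1 -1  1 -1  0  0  2 -1]
Echelon form has 2 nonzero rows (pivots: ω,i)
n=8, r=2 ⇒ 6 dimensionless groups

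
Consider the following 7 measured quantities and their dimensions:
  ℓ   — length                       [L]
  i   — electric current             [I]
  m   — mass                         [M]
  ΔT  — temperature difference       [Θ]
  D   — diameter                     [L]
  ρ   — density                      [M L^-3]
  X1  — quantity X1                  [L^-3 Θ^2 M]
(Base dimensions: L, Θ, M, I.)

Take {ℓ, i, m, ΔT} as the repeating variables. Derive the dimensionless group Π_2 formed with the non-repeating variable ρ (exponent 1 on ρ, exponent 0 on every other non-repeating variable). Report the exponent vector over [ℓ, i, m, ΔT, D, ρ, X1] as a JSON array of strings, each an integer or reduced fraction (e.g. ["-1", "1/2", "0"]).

["3", "0", "-1", "0", "0", "1", "0"]

Exponent matrix [L,Θ,M,I] × [ℓ,i,m,ΔT,D,ρ,X1]:
  L: [ 1  0  0  0  1 -3 -3]
  Θ: [ 0  0  0  1  0  0  2]
  M: [ 0  0  1  0  0  1  1]
  I: [ 0  1  0  0  0  0  0]
Echelon form has 4 nonzero rows (pivots: ℓ,i,m,ΔT)
Pivot set = {ℓ,i,m,ΔT}, free = {D,ρ,X1}
RREF:
  r0: [   1    0    0    0    1   -3   -3]
  r1: [   0    1    0    0    0    0    0]
  r2: [   0    0    1    0    0    1    1]
  r3: [   0    0    0    1    0    0    2]
Fix exponent of ρ at 1, D at 0, X1 at 0; solve each RREF row for its pivot's exponent:
  r0: exp(ℓ) + (-3)·1 = 0 ⇒ exp(ℓ) = 3
  r1: exp(i) + (0)·1 = 0 ⇒ exp(i) = 0
  r2: exp(m) + (1)·1 = 0 ⇒ exp(m) = -1
  r3: exp(ΔT) + (0)·1 = 0 ⇒ exp(ΔT) = 0
Π_2 = ℓ^3 · m^-1 · ρ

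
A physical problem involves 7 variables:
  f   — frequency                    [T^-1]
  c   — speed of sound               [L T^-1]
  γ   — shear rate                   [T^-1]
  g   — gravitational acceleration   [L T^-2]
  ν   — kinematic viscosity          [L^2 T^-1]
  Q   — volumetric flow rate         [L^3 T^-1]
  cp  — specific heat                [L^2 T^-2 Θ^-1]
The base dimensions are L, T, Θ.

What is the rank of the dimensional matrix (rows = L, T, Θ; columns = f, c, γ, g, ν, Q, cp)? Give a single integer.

3

Write exponents as rows L,T,Θ / cols f,c,γ,g,ν,Q,cp:
  L: [ 0  1  0  1  2  3  2]
  T: [-1 -1 -1 -2 -1 -1 -2]
  Θ: [ 0  0  0  0  0  0 -1]
RREF → pivots at {f,c,cp} ⇒ r = 3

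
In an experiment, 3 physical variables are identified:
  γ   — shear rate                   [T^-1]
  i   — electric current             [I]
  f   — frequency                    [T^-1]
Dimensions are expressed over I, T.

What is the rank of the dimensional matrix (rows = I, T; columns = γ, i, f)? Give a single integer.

Exponent matrix [I,T] × [γ,i,f]:
  I: [ 0  1  0]
  T: [-1  0 -1]
Echelon form has 2 nonzero rows (pivots: γ,i)

2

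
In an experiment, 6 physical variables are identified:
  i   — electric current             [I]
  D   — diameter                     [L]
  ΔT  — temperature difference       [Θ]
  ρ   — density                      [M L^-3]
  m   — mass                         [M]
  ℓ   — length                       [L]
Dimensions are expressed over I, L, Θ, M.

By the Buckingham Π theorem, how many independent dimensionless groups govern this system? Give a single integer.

2

Write exponents as rows I,L,Θ,M / cols i,D,ΔT,ρ,m,ℓ:
  I: [ 1  0  0  0  0  0]
  L: [ 0  1  0 -3  0  1]
  Θ: [ 0  0  1  0  0  0]
  M: [ 0  0  0  1  1  0]
Row reduction gives pivot columns i,D,ΔT,ρ; rank = 4
Π count = n − r = 6 − 4 = 2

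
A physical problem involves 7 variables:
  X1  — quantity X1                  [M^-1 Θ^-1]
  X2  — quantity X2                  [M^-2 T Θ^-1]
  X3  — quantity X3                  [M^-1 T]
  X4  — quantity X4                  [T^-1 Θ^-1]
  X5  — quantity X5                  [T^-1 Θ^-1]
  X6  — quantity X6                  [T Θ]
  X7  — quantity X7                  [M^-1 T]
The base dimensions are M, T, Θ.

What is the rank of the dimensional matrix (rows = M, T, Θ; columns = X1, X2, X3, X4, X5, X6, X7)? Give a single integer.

Write exponents as rows M,T,Θ / cols X1,X2,X3,X4,X5,X6,X7:
  M: [-1 -2 -1  0  0  0 -1]
  T: [ 0  1  1 -1 -1  1  1]
  Θ: [-1 -1  0 -1 -1  1  0]
Row reduction gives pivot columns X1,X2; rank = 2

2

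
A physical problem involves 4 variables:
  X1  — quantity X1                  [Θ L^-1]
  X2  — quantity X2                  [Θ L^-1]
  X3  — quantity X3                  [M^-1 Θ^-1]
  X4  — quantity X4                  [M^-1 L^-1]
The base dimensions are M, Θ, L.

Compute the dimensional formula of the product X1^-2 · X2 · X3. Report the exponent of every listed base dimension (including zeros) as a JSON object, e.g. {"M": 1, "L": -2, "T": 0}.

Write exponents as rows M,Θ,L / cols X1,X2,X3,X4:
  M: [ 0  0 -1 -1]
  Θ: [ 1  1 -1  0]
  L: [-1 -1  0 -1]
  [M]: (-2)·0+(1)·0+(1)·-1 = -1
  [Θ]: (-2)·1+(1)·1+(1)·-1 = -2
  [L]: (-2)·-1+(1)·-1+(1)·0 = 1
⇒ M^-1 Θ^-2 L

{"M": -1, "Θ": -2, "L": 1}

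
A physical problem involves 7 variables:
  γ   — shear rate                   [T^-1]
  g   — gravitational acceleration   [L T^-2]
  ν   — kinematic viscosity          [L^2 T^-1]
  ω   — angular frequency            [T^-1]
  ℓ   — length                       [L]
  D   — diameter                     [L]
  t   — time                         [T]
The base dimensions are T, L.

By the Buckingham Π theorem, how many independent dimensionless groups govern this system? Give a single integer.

Dimensional matrix (T×L by γ×g×ν×ω×ℓ×D×t):
  T: [-1 -2 -1 -1  0  0  1]
  L: [ 0  1  2  0  1  1  0]
RREF → pivots at {γ,g} ⇒ r = 2
Π count = n − r = 7 − 2 = 5

5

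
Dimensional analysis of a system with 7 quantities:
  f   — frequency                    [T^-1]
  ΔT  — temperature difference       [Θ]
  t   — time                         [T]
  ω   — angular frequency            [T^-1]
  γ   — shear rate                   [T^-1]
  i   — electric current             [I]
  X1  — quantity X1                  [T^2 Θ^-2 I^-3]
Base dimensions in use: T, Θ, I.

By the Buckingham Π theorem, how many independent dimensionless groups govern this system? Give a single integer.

4

Exponent matrix [T,Θ,I] × [f,ΔT,t,ω,γ,i,X1]:
  T: [-1  0  1 -1 -1  0  2]
  Θ: [ 0  1  0  0  0  0 -2]
  I: [ 0  0  0  0  0  1 -3]
Echelon form has 3 nonzero rows (pivots: f,ΔT,i)
Π count = n − r = 7 − 3 = 4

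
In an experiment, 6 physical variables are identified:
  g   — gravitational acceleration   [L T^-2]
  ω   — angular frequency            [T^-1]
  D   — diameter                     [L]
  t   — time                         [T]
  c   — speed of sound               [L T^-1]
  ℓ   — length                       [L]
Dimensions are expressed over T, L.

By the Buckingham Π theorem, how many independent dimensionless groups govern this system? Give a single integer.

4

Exponent matrix [T,L] × [g,ω,D,t,c,ℓ]:
  T: [-2 -1  0  1 -1  0]
  L: [ 1  0  1  0  1  1]
Row reduction gives pivot columns g,ω; rank = 2
n=6, r=2 ⇒ 4 dimensionless groups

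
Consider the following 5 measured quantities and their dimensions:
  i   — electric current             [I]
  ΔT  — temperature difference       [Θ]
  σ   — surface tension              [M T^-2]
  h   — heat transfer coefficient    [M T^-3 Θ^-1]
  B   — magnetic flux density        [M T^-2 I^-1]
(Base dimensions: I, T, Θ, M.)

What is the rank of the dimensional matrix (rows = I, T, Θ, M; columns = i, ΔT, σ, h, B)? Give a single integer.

Write exponents as rows I,T,Θ,M / cols i,ΔT,σ,h,B:
  I: [ 1  0  0  0 -1]
  T: [ 0  0 -2 -3 -2]
  Θ: [ 0  1  0 -1  0]
  M: [ 0  0  1  1  1]
Echelon form has 4 nonzero rows (pivots: i,ΔT,σ,h)

4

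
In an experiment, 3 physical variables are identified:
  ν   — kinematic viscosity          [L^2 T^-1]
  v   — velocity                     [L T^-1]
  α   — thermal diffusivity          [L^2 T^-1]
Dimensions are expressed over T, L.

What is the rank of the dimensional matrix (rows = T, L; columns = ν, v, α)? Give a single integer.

2

Exponent matrix [T,L] × [ν,v,α]:
  T: [-1 -1 -1]
  L: [ 2  1  2]
Row reduction gives pivot columns ν,v; rank = 2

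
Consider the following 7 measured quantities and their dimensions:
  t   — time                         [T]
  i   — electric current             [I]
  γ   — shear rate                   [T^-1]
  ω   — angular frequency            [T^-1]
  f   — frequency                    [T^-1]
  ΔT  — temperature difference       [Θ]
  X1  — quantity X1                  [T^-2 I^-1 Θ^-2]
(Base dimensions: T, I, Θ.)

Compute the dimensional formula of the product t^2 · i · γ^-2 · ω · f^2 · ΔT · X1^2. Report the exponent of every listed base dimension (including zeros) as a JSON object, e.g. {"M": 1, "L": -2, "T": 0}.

{"T": -3, "I": -1, "Θ": -3}

Exponent matrix [T,I,Θ] × [t,i,γ,ω,f,ΔT,X1]:
  T: [ 1  0 -1 -1 -1  0 -2]
  I: [ 0  1  0  0  0  0 -1]
  Θ: [ 0  0  0  0  0  1 -2]
  [T]: (2)·1+(1)·0+(-2)·-1+(1)·-1+(2)·-1+(1)·0+(2)·-2 = -3
  [I]: (2)·0+(1)·1+(-2)·0+(1)·0+(2)·0+(1)·0+(2)·-1 = -1
  [Θ]: (2)·0+(1)·0+(-2)·0+(1)·0+(2)·0+(1)·1+(2)·-2 = -3
⇒ T^-3 I^-1 Θ^-3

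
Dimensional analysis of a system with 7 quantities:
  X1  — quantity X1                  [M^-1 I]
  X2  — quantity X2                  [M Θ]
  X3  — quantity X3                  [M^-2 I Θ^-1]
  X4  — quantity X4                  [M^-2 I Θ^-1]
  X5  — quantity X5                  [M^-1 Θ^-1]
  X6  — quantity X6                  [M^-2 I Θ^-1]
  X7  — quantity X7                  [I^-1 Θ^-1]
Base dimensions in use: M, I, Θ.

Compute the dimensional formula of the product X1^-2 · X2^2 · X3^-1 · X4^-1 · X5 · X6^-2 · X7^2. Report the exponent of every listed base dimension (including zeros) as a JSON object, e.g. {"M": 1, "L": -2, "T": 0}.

{"M": 11, "I": -8, "Θ": 3}

Dimensional matrix (M×I×Θ by X1×X2×X3×X4×X5×X6×X7):
  M: [-1  1 -2 -2 -1 -2  0]
  I: [ 1  0  1  1  0  1 -1]
  Θ: [ 0  1 -1 -1 -1 -1 -1]
  [M]: (-2)·-1+(2)·1+(-1)·-2+(-1)·-2+(1)·-1+(-2)·-2+(2)·0 = 11
  [I]: (-2)·1+(2)·0+(-1)·1+(-1)·1+(1)·0+(-2)·1+(2)·-1 = -8
  [Θ]: (-2)·0+(2)·1+(-1)·-1+(-1)·-1+(1)·-1+(-2)·-1+(2)·-1 = 3
⇒ M^11 I^-8 Θ^3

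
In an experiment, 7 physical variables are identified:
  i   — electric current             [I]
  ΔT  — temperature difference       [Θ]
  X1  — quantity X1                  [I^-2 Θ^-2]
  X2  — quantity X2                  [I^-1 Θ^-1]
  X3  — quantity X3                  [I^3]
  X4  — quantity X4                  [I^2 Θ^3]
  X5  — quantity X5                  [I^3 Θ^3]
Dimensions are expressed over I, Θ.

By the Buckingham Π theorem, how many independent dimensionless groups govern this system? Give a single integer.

5

Write exponents as rows I,Θ / cols i,ΔT,X1,X2,X3,X4,X5:
  I: [ 1  0 -2 -1  3  2  3]
  Θ: [ 0  1 -2 -1  0  3  3]
Echelon form has 2 nonzero rows (pivots: i,ΔT)
n=7, r=2 ⇒ 5 dimensionless groups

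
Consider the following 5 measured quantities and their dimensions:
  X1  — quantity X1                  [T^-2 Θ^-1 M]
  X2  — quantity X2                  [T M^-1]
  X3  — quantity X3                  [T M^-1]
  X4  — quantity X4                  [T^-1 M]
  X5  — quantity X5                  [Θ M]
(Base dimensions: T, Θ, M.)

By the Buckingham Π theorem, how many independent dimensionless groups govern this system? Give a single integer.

Write exponents as rows T,Θ,M / cols X1,X2,X3,X4,X5:
  T: [-2  1  1 -1  0]
  Θ: [-1  0  0  0  1]
  M: [ 1 -1 -1  1  1]
RREF → pivots at {X1,X2} ⇒ r = 2
Π count = n − r = 5 − 2 = 3

3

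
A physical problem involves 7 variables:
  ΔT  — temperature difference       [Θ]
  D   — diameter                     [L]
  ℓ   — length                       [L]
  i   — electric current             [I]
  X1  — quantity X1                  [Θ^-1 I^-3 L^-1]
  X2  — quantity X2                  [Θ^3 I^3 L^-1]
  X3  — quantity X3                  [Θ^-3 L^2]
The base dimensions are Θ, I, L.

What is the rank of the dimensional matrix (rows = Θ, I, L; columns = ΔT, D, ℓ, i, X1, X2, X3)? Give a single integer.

3

Exponent matrix [Θ,I,L] × [ΔT,D,ℓ,i,X1,X2,X3]:
  Θ: [ 1  0  0  0 -1  3 -3]
  I: [ 0  0  0  1 -3  3  0]
  L: [ 0  1  1  0 -1 -1  2]
Echelon form has 3 nonzero rows (pivots: ΔT,D,i)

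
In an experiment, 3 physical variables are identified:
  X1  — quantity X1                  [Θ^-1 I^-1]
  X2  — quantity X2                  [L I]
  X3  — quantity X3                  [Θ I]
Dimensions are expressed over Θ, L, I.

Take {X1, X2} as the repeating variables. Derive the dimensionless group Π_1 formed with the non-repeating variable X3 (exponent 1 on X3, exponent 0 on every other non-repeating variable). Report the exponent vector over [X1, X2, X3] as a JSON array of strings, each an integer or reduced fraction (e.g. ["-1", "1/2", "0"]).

Write exponents as rows Θ,L,I / cols X1,X2,X3:
  Θ: [-1  0  1]
  L: [ 0  1  0]
  I: [-1  1  1]
RREF → pivots at {X1,X2} ⇒ r = 2
Repeat: X1,X2; free: X3
RREF:
  r0: [   1    0   -1]
  r1: [   0    1    0]
  r2: [   0    0    0]
Fix exponent of X3 at 1; solve each RREF row for its pivot's exponent:
  r0: exp(X1) + (-1)·1 = 0 ⇒ exp(X1) = 1
  r1: exp(X2) + (0)·1 = 0 ⇒ exp(X2) = 0
Π_1 = X1 · X3

["1", "0", "1"]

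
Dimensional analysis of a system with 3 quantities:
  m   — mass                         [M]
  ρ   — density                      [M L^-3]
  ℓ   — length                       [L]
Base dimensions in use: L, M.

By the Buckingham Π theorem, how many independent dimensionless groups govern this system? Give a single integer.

1

Exponent matrix [L,M] × [m,ρ,ℓ]:
  L: [ 0 -3  1]
  M: [ 1  1  0]
Echelon form has 2 nonzero rows (pivots: m,ρ)
n=3, r=2 ⇒ 1 dimensionless group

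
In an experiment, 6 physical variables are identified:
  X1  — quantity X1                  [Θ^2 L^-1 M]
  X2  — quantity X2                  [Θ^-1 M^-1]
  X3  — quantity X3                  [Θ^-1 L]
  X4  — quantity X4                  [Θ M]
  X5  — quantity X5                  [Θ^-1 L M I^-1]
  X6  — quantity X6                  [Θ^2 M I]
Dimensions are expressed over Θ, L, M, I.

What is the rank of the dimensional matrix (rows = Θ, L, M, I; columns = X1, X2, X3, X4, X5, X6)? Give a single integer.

3

Write exponents as rows Θ,L,M,I / cols X1,X2,X3,X4,X5,X6:
  Θ: [ 2 -1 -1  1 -1  2]
  L: [-1  0  1  0  1  0]
  M: [ 1 -1  0  1  1  1]
  I: [ 0  0  0  0 -1  1]
Echelon form has 3 nonzero rows (pivots: X1,X2,X5)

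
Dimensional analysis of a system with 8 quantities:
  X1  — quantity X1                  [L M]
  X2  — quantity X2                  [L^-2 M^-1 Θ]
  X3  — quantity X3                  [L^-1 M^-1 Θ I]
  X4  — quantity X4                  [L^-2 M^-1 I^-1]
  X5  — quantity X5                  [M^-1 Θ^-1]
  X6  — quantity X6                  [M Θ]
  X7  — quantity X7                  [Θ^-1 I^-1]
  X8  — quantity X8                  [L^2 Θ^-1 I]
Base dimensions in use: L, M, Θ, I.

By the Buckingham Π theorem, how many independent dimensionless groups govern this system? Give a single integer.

Exponent matrix [L,M,Θ,I] × [X1,X2,X3,X4,X5,X6,X7,X8]:
  L: [ 1 -2 -1 -2  0  0  0  2]
  M: [ 1 -1 -1 -1 -1  1  0  0]
  Θ: [ 0  1  1  0 -1  1 -1 -1]
  I: [ 0  0  1 -1  0  0 -1  1]
RREF → pivots at {X1,X2,X3} ⇒ r = 3
Π count = n − r = 8 − 3 = 5

5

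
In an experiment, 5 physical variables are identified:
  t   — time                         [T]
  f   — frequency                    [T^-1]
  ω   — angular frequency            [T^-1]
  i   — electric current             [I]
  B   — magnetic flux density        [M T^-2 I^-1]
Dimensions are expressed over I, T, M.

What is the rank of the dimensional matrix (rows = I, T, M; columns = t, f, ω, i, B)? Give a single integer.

3

Write exponents as rows I,T,M / cols t,f,ω,i,B:
  I: [ 0  0  0  1 -1]
  T: [ 1 -1 -1  0 -2]
  M: [ 0  0  0  0  1]
RREF → pivots at {t,i,B} ⇒ r = 3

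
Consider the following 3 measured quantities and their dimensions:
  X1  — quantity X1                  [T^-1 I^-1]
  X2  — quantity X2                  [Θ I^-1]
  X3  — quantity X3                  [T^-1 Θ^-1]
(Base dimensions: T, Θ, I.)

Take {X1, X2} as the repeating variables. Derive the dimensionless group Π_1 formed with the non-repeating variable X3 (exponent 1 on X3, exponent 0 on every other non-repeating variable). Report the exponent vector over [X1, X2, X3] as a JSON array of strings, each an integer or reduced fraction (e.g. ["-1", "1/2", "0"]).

["-1", "1", "1"]

Exponent matrix [T,Θ,I] × [X1,X2,X3]:
  T: [-1  0 -1]
  Θ: [ 0  1 -1]
  I: [-1 -1  0]
Echelon form has 2 nonzero rows (pivots: X1,X2)
Repeat: X1,X2; free: X3
RREF:
  r0: [   1    0    1]
  r1: [   0    1   -1]
  r2: [   0    0    0]
Fix exponent of X3 at 1; solve each RREF row for its pivot's exponent:
  r0: exp(X1) + (1)·1 = 0 ⇒ exp(X1) = -1
  r1: exp(X2) + (-1)·1 = 0 ⇒ exp(X2) = 1
Π_1 = X1^-1 · X2 · X3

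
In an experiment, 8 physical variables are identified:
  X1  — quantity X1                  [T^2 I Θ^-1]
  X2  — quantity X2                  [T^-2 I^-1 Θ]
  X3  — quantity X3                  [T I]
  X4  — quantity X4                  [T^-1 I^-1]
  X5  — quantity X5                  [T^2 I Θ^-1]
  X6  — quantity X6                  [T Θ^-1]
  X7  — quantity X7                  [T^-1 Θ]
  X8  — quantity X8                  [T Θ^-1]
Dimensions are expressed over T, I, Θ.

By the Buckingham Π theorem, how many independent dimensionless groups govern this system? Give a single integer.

6

Exponent matrix [T,I,Θ] × [X1,X2,X3,X4,X5,X6,X7,X8]:
  T: [ 2 -2  1 -1  2  1 -1  1]
  I: [ 1 -1  1 -1  1  0  0  0]
  Θ: [-1  1  0  0 -1 -1  1 -1]
RREF → pivots at {X1,X3} ⇒ r = 2
n=8, r=2 ⇒ 6 dimensionless groups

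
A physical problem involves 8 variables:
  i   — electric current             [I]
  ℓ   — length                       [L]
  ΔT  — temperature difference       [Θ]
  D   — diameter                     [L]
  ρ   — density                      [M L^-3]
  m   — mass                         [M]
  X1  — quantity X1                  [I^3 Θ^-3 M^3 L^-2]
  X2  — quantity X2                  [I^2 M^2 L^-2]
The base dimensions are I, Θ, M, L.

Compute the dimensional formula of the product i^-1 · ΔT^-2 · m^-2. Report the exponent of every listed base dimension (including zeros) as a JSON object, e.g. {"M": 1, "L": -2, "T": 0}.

{"I": -1, "Θ": -2, "M": -2, "L": 0}

Write exponents as rows I,Θ,M,L / cols i,ℓ,ΔT,D,ρ,m,X1,X2:
  I: [ 1  0  0  0  0  0  3  2]
  Θ: [ 0  0  1  0  0  0 -3  0]
  M: [ 0  0  0  0  1  1  3  2]
  L: [ 0  1  0  1 -3  0 -2 -2]
  [I]: (-1)·1+(-2)·0+(-2)·0 = -1
  [Θ]: (-1)·0+(-2)·1+(-2)·0 = -2
  [M]: (-1)·0+(-2)·0+(-2)·1 = -2
  [L]: (-1)·0+(-2)·0+(-2)·0 = 0
⇒ I^-1 Θ^-2 M^-2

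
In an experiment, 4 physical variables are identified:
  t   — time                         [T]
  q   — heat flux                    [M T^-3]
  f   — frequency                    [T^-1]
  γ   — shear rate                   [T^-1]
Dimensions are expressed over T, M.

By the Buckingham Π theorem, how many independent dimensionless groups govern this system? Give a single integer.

2

Dimensional matrix (T×M by t×q×f×γ):
  T: [ 1 -3 -1 -1]
  M: [ 0  1  0  0]
Echelon form has 2 nonzero rows (pivots: t,q)
4 vars − rank 2 = 2 Π groups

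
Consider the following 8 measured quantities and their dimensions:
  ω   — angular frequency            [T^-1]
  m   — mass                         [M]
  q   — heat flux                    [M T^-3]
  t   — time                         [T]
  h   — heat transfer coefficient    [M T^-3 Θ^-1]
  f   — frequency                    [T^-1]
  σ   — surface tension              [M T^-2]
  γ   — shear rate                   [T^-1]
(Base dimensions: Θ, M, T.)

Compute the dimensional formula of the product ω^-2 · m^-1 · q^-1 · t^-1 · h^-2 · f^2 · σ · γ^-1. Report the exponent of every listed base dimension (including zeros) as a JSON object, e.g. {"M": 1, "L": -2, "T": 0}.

Exponent matrix [Θ,M,T] × [ω,m,q,t,h,f,σ,γ]:
  Θ: [ 0  0  0  0 -1  0  0  0]
  M: [ 0  1  1  0  1  0  1  0]
  T: [-1  0 -3  1 -3 -1 -2 -1]
  [Θ]: (-2)·0+(-1)·0+(-1)·0+(-1)·0+(-2)·-1+(2)·0+(1)·0+(-1)·0 = 2
  [M]: (-2)·0+(-1)·1+(-1)·1+(-1)·0+(-2)·1+(2)·0+(1)·1+(-1)·0 = -3
  [T]: (-2)·-1+(-1)·0+(-1)·-3+(-1)·1+(-2)·-3+(2)·-1+(1)·-2+(-1)·-1 = 7
⇒ Θ^2 M^-3 T^7

{"Θ": 2, "M": -3, "T": 7}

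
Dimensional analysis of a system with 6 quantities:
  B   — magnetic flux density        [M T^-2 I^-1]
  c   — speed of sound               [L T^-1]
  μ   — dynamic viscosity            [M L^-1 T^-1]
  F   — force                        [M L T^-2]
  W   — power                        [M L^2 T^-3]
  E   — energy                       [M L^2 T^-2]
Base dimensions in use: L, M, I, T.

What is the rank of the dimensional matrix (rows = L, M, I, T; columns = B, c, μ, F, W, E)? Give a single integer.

4

Exponent matrix [L,M,I,T] × [B,c,μ,F,W,E]:
  L: [ 0  1 -1  1  2  2]
  M: [ 1  0  1  1  1  1]
  I: [-1  0  0  0  0  0]
  T: [-2 -1 -1 -2 -3 -2]
Row reduction gives pivot columns B,c,μ,F; rank = 4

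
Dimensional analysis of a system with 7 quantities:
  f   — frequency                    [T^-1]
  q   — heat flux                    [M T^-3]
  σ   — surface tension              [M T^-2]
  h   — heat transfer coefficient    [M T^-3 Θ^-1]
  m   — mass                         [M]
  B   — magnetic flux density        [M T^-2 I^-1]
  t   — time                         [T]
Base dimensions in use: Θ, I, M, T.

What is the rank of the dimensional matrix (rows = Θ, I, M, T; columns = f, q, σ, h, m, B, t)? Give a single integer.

Dimensional matrix (Θ×I×M×T by f×q×σ×h×m×B×t):
  Θ: [ 0  0  0 -1  0  0  0]
  I: [ 0  0  0  0  0 -1  0]
  M: [ 0  1  1  1  1  1  0]
  T: [-1 -3 -2 -3  0 -2  1]
RREF → pivots at {f,q,h,B} ⇒ r = 4

4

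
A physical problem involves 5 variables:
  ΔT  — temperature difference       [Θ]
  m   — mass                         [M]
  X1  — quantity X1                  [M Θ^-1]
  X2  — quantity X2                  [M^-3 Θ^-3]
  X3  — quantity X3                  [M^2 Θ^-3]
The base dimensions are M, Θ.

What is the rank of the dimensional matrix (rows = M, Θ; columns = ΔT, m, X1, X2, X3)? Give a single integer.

Dimensional matrix (M×Θ by ΔT×m×X1×X2×X3):
  M: [ 0  1  1 -3  2]
  Θ: [ 1  0 -1 -3 -3]
Echelon form has 2 nonzero rows (pivots: ΔT,m)

2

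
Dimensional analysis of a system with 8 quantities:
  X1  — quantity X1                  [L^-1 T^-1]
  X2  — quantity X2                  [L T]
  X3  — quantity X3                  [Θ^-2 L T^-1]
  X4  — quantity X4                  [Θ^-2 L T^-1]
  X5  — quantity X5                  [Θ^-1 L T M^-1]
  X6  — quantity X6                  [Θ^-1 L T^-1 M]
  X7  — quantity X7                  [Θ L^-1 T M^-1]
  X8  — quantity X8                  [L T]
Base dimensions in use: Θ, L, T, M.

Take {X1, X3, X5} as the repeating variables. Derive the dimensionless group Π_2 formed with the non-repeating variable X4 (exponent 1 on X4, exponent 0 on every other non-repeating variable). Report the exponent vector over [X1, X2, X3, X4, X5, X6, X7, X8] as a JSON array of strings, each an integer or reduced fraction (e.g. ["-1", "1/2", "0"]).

["0", "0", "-1", "1", "0", "0", "0", "0"]

Exponent matrix [Θ,L,T,M] × [X1,X2,X3,X4,X5,X6,X7,X8]:
  Θ: [ 0  0 -2 -2 -1 -1  1  0]
  L: [-1  1  1  1  1  1 -1  1]
  T: [-1  1 -1 -1  1 -1  1  1]
  M: [ 0  0  0  0 -1  1 -1  0]
Echelon form has 3 nonzero rows (pivots: X1,X3,X5)
Repeat: X1,X3,X5; free: X2,X4,X6,X7,X8
RREF:
  r0: [   1   -1    0    0    0   -1    1   -1]
  r1: [   0    0    1    1    0    1   -1    0]
  r2: [   0    0    0    0    1   -1    1    0]
  r3: [   0    0    0    0    0    0    0    0]
Fix exponent of X4 at 1, X2 at 0, X6 at 0, X7 at 0, X8 at 0; solve each RREF row for its pivot's exponent:
  r0: exp(X1) + (0)·1 = 0 ⇒ exp(X1) = 0
  r1: exp(X3) + (1)·1 = 0 ⇒ exp(X3) = -1
  r2: exp(X5) + (0)·1 = 0 ⇒ exp(X5) = 0
Π_2 = X3^-1 · X4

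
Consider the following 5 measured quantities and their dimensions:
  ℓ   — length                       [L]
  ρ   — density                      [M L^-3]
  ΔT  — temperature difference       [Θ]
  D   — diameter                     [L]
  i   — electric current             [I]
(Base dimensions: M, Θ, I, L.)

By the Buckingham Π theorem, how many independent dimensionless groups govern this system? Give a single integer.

1

Write exponents as rows M,Θ,I,L / cols ℓ,ρ,ΔT,D,i:
  M: [ 0  1  0  0  0]
  Θ: [ 0  0  1  0  0]
  I: [ 0  0  0  0  1]
  L: [ 1 -3  0  1  0]
Row reduction gives pivot columns ℓ,ρ,ΔT,i; rank = 4
n=5, r=4 ⇒ 1 dimensionless group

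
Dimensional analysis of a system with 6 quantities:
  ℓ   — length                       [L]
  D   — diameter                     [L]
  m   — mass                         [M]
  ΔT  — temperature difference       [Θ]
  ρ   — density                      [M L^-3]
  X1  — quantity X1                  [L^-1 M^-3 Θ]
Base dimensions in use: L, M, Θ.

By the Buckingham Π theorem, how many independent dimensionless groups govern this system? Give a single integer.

3

Exponent matrix [L,M,Θ] × [ℓ,D,m,ΔT,ρ,X1]:
  L: [ 1  1  0  0 -3 -1]
  M: [ 0  0  1  0  1 -3]
  Θ: [ 0  0  0  1  0  1]
Echelon form has 3 nonzero rows (pivots: ℓ,m,ΔT)
Π count = n − r = 6 − 3 = 3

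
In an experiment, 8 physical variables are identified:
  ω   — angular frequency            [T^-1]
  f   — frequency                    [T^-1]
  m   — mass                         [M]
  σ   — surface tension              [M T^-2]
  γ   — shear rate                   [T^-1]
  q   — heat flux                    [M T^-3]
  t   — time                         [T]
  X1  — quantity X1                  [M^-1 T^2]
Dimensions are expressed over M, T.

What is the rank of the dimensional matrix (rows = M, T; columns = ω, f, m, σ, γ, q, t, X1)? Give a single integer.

Write exponents as rows M,T / cols ω,f,m,σ,γ,q,t,X1:
  M: [ 0  0  1  1  0  1  0 -1]
  T: [-1 -1  0 -2 -1 -3  1  2]
Echelon form has 2 nonzero rows (pivots: ω,m)

2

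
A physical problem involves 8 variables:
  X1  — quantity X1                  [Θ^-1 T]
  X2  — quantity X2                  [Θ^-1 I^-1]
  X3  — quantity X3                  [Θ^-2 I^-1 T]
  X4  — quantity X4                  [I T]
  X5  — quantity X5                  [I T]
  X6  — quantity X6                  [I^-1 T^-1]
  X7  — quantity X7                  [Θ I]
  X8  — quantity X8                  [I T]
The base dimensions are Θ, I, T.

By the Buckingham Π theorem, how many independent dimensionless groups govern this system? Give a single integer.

Dimensional matrix (Θ×I×T by X1×X2×X3×X4×X5×X6×X7×X8):
  Θ: [-1 -1 -2  0  0  0  1  0]
  I: [ 0 -1 -1  1  1 -1  1  1]
  T: [ 1  0  1  1  1 -1  0  1]
Echelon form has 2 nonzero rows (pivots: X1,X2)
Π count = n − r = 8 − 2 = 6

6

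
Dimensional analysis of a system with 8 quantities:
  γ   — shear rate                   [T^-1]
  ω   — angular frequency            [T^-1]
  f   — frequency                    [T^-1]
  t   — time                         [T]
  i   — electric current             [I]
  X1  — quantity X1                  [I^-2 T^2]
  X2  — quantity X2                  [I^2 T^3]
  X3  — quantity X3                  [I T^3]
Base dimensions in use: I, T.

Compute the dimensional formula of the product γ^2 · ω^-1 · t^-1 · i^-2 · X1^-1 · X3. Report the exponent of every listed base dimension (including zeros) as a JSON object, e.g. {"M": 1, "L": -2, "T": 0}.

{"I": 1, "T": -1}

Exponent matrix [I,T] × [γ,ω,f,t,i,X1,X2,X3]:
  I: [ 0  0  0  0  1 -2  2  1]
  T: [-1 -1 -1  1  0  2  3  3]
  [I]: (2)·0+(-1)·0+(-1)·0+(-2)·1+(-1)·-2+(1)·1 = 1
  [T]: (2)·-1+(-1)·-1+(-1)·1+(-2)·0+(-1)·2+(1)·3 = -1
⇒ I T^-1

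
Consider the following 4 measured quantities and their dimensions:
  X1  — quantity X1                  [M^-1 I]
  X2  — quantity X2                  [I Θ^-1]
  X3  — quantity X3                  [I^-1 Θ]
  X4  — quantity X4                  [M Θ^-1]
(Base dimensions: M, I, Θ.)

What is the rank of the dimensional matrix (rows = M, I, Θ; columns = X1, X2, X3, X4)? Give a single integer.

2

Exponent matrix [M,I,Θ] × [X1,X2,X3,X4]:
  M: [-1  0  0  1]
  I: [ 1  1 -1  0]
  Θ: [ 0 -1  1 -1]
RREF → pivots at {X1,X2} ⇒ r = 2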